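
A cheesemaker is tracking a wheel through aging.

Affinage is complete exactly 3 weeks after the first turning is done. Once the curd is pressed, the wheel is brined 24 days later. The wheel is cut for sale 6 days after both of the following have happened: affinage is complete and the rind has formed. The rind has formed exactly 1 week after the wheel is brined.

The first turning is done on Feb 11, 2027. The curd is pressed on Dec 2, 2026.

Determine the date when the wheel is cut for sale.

Mar 10, 2027

The first turning is done: Feb 11, 2027.
Affinage is complete: Feb 11, 2027 + 3 weeks = Mar 4, 2027.
The curd is pressed: Dec 2, 2026.
The wheel is brined: Dec 2, 2026 + 24 days = Dec 26, 2026.
The rind has formed: Dec 26, 2026 + 1 week = Jan 2, 2027.
Both prerequisites met — affinage is complete (Mar 4, 2027), the rind has formed (Jan 2, 2027); the later is Mar 4, 2027.
The wheel is cut for sale: Mar 4, 2027 + 6 days = Mar 10, 2027.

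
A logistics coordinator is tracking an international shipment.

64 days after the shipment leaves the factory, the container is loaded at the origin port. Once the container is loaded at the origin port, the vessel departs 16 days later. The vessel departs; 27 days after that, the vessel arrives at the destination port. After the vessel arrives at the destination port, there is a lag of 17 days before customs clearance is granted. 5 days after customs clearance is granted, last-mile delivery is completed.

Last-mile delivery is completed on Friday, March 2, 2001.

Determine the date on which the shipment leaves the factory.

Tuesday, October 24, 2000

Last-mile delivery is completed: Mar 2, 2001.
Customs clearance is granted: Mar 2, 2001 − 5 days = Feb 25, 2001.
The vessel arrives at the destination port: Feb 25, 2001 − 17 days = Feb 8, 2001.
The vessel departs: Feb 8, 2001 − 27 days = Jan 12, 2001.
The container is loaded at the origin port: Jan 12, 2001 − 16 days = Dec 27, 2000.
The shipment leaves the factory: Dec 27, 2000 − 64 days = Oct 24, 2000.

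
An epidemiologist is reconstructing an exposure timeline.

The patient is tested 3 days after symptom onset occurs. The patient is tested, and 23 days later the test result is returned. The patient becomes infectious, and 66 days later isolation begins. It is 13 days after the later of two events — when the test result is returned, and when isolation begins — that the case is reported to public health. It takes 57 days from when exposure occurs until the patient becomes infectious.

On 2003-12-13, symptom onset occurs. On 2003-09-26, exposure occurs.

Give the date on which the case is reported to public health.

2004-02-09

Symptom onset occurs: Dec 13, 2003.
The patient is tested: Dec 13, 2003 + 3 days = Dec 16, 2003.
The test result is returned: Dec 16, 2003 + 23 days = Jan 8, 2004.
Exposure occurs: Sep 26, 2003.
The patient becomes infectious: Sep 26, 2003 + 57 days = Nov 22, 2003.
Isolation begins: Nov 22, 2003 + 66 days = Jan 27, 2004.
Both prerequisites met — the test result is returned (Jan 8, 2004), isolation begins (Jan 27, 2004); the later is Jan 27, 2004.
The case is reported to public health: Jan 27, 2004 + 13 days = Feb 9, 2004.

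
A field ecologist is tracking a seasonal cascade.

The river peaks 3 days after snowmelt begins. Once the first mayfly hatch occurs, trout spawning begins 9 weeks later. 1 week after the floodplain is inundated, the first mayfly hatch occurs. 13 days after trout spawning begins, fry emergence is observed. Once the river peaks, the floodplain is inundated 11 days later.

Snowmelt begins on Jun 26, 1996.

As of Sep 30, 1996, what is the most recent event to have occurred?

Trout spawning begins

Snowmelt begins: Jun 26, 1996.
The river peaks: Jun 26, 1996 + 3 days = Jun 29, 1996.
The floodplain is inundated: Jun 29, 1996 + 11 days = Jul 10, 1996.
The first mayfly hatch occurs: Jul 10, 1996 + 1 week = Jul 17, 1996.
Trout spawning begins: Jul 17, 1996 + 9 weeks = Sep 18, 1996.
Fry emergence is observed: Sep 18, 1996 + 13 days = Oct 1, 1996.
Sep 30, 1996 falls between when trout spawning begins (Sep 18, 1996) and when fry emergence is observed (Oct 1, 1996).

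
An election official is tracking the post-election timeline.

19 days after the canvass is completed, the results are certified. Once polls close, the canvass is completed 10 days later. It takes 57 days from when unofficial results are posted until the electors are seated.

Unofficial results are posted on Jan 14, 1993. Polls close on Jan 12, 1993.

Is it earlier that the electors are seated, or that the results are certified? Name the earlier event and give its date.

Unofficial results are posted: Jan 14, 1993.
The electors are seated: Jan 14, 1993 + 57 days = Mar 12, 1993.
Polls close: Jan 12, 1993.
The canvass is completed: Jan 12, 1993 + 10 days = Jan 22, 1993.
The results are certified: Jan 22, 1993 + 19 days = Feb 10, 1993.
Comparing: the electors are seated on Mar 12, 1993 vs the results are certified on Feb 10, 1993. Earlier: the results are certified.

The results are certified — Feb 10, 1993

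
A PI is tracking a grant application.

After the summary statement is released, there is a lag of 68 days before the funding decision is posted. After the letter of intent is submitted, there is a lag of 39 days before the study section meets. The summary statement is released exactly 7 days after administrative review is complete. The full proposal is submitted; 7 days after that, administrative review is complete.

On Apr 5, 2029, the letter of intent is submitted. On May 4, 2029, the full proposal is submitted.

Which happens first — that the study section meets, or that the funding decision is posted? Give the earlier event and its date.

The study section meets — May 14, 2029

The letter of intent is submitted: Apr 5, 2029.
The study section meets: Apr 5, 2029 + 39 days = May 14, 2029.
The full proposal is submitted: May 4, 2029.
Administrative review is complete: May 4, 2029 + 7 days = May 11, 2029.
The summary statement is released: May 11, 2029 + 7 days = May 18, 2029.
The funding decision is posted: May 18, 2029 + 68 days = Jul 25, 2029.
Comparing: the study section meets on May 14, 2029 vs the funding decision is posted on Jul 25, 2029. Earlier: the study section meets.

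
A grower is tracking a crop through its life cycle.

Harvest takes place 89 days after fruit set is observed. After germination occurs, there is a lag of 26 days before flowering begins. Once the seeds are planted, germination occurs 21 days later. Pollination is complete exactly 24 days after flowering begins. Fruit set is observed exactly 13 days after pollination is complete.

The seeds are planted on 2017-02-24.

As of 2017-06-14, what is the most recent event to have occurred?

The seeds are planted: Feb 24, 2017.
Germination occurs: Feb 24, 2017 + 21 days = Mar 17, 2017.
Flowering begins: Mar 17, 2017 + 26 days = Apr 12, 2017.
Pollination is complete: Apr 12, 2017 + 24 days = May 6, 2017.
Fruit set is observed: May 6, 2017 + 13 days = May 19, 2017.
Harvest takes place: May 19, 2017 + 89 days = Aug 16, 2017.
Jun 14, 2017 falls between when fruit set is observed (May 19, 2017) and when harvest takes place (Aug 16, 2017).

Fruit set is observed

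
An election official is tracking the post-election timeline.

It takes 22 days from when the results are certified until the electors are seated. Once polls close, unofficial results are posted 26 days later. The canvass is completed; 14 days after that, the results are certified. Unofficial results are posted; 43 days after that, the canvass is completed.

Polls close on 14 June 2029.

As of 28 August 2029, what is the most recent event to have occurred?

The canvass is completed

Polls close: Jun 14, 2029.
Unofficial results are posted: Jun 14, 2029 + 26 days = Jul 10, 2029.
The canvass is completed: Jul 10, 2029 + 43 days = Aug 22, 2029.
The results are certified: Aug 22, 2029 + 14 days = Sep 5, 2029.
The electors are seated: Sep 5, 2029 + 22 days = Sep 27, 2029.
Aug 28, 2029 falls between when the canvass is completed (Aug 22, 2029) and when the results are certified (Sep 5, 2029).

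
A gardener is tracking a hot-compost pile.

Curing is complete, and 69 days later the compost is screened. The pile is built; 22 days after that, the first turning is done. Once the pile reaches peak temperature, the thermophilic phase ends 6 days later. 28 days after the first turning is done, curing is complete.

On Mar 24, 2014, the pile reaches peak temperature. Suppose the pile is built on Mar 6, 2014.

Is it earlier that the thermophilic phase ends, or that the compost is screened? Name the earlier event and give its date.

The pile reaches peak temperature: Mar 24, 2014.
The thermophilic phase ends: Mar 24, 2014 + 6 days = Mar 30, 2014.
The pile is built: Mar 6, 2014.
The first turning is done: Mar 6, 2014 + 22 days = Mar 28, 2014.
Curing is complete: Mar 28, 2014 + 28 days = Apr 25, 2014.
The compost is screened: Apr 25, 2014 + 69 days = Jul 3, 2014.
Comparing: the thermophilic phase ends on Mar 30, 2014 vs the compost is screened on Jul 3, 2014. Earlier: the thermophilic phase ends.

The thermophilic phase ends — Mar 30, 2014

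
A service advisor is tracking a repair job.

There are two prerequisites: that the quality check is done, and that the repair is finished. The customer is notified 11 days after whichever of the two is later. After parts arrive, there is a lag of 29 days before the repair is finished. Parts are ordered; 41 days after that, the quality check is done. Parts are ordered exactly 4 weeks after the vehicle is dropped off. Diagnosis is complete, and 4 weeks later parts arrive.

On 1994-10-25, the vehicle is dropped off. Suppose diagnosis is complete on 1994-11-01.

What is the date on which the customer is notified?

The vehicle is dropped off: Oct 25, 1994.
Parts are ordered: Oct 25, 1994 + 4 weeks = Nov 22, 1994.
The quality check is done: Nov 22, 1994 + 41 days = Jan 2, 1995.
Diagnosis is complete: Nov 1, 1994.
Parts arrive: Nov 1, 1994 + 4 weeks = Nov 29, 1994.
The repair is finished: Nov 29, 1994 + 29 days = Dec 28, 1994.
Both prerequisites met — the quality check is done (Jan 2, 1995), the repair is finished (Dec 28, 1994); the later is Jan 2, 1995.
The customer is notified: Jan 2, 1995 + 11 days = Jan 13, 1995.

1995-01-13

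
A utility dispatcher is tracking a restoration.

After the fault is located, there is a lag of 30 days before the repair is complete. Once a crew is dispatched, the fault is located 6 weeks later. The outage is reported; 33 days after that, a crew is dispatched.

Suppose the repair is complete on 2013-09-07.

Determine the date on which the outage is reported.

2013-05-25

The repair is complete: Sep 7, 2013.
The fault is located: Sep 7, 2013 − 30 days = Aug 8, 2013.
A crew is dispatched: Aug 8, 2013 − 6 weeks = Jun 27, 2013.
The outage is reported: Jun 27, 2013 − 33 days = May 25, 2013.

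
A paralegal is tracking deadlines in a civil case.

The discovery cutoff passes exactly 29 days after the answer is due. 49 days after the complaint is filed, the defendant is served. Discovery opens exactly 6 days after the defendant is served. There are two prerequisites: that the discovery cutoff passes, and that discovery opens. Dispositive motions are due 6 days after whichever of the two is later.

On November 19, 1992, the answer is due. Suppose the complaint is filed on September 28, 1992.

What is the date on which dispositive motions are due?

December 24, 1992

The answer is due: Nov 19, 1992.
The discovery cutoff passes: Nov 19, 1992 + 29 days = Dec 18, 1992.
The complaint is filed: Sep 28, 1992.
The defendant is served: Sep 28, 1992 + 49 days = Nov 16, 1992.
Discovery opens: Nov 16, 1992 + 6 days = Nov 22, 1992.
Both prerequisites met — the discovery cutoff passes (Dec 18, 1992), discovery opens (Nov 22, 1992); the later is Dec 18, 1992.
Dispositive motions are due: Dec 18, 1992 + 6 days = Dec 24, 1992.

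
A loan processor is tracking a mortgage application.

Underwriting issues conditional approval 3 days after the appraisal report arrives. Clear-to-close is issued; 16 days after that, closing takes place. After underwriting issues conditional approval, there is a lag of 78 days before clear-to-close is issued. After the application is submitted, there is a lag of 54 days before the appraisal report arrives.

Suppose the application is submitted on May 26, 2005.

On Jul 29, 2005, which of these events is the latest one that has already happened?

Underwriting issues conditional approval

The application is submitted: May 26, 2005.
The appraisal report arrives: May 26, 2005 + 54 days = Jul 19, 2005.
Underwriting issues conditional approval: Jul 19, 2005 + 3 days = Jul 22, 2005.
Clear-to-close is issued: Jul 22, 2005 + 78 days = Oct 8, 2005.
Closing takes place: Oct 8, 2005 + 16 days = Oct 24, 2005.
Jul 29, 2005 falls between when underwriting issues conditional approval (Jul 22, 2005) and when clear-to-close is issued (Oct 8, 2005).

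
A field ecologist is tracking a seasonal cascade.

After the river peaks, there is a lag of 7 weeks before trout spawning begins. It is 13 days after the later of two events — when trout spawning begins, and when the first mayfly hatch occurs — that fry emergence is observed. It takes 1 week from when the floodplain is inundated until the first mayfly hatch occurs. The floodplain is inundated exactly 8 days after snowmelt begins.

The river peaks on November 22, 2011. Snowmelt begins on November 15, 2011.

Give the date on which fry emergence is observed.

The river peaks: Nov 22, 2011.
Trout spawning begins: Nov 22, 2011 + 7 weeks = Jan 10, 2012.
Snowmelt begins: Nov 15, 2011.
The floodplain is inundated: Nov 15, 2011 + 8 days = Nov 23, 2011.
The first mayfly hatch occurs: Nov 23, 2011 + 1 week = Nov 30, 2011.
Both prerequisites met — trout spawning begins (Jan 10, 2012), the first mayfly hatch occurs (Nov 30, 2011); the later is Jan 10, 2012.
Fry emergence is observed: Jan 10, 2012 + 13 days = Jan 23, 2012.

January 23, 2012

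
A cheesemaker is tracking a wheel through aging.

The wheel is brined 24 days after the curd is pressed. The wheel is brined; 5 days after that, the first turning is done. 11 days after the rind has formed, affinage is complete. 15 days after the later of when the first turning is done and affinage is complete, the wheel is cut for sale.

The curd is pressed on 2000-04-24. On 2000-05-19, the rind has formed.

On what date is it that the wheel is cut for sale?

2000-06-14

The curd is pressed: Apr 24, 2000.
The wheel is brined: Apr 24, 2000 + 24 days = May 18, 2000.
The first turning is done: May 18, 2000 + 5 days = May 23, 2000.
The rind has formed: May 19, 2000.
Affinage is complete: May 19, 2000 + 11 days = May 30, 2000.
Both prerequisites met — the first turning is done (May 23, 2000), affinage is complete (May 30, 2000); the later is May 30, 2000.
The wheel is cut for sale: May 30, 2000 + 15 days = Jun 14, 2000.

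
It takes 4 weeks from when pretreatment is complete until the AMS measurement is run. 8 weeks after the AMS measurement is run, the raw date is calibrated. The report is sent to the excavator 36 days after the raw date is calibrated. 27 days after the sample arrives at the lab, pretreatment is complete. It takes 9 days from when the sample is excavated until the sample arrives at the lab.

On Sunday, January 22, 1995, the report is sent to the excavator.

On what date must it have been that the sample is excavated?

The report is sent to the excavator: Jan 22, 1995.
The raw date is calibrated: Jan 22, 1995 − 36 days = Dec 17, 1994.
The AMS measurement is run: Dec 17, 1994 − 8 weeks = Oct 22, 1994.
Pretreatment is complete: Oct 22, 1994 − 4 weeks = Sep 24, 1994.
The sample arrives at the lab: Sep 24, 1994 − 27 days = Aug 28, 1994.
The sample is excavated: Aug 28, 1994 − 9 days = Aug 19, 1994.

Friday, August 19, 1994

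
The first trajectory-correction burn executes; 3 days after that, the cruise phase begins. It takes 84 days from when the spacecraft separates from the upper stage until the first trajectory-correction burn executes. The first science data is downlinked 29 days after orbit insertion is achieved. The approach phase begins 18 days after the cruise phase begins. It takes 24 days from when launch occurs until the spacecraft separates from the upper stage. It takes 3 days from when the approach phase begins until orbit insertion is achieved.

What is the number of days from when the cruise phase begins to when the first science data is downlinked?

Causal path: the cruise phase begins → the approach phase begins → orbit insertion is achieved → the first science data is downlinked.
Total delay along the path: 18 + 3 + 29 = 50 days.

50 days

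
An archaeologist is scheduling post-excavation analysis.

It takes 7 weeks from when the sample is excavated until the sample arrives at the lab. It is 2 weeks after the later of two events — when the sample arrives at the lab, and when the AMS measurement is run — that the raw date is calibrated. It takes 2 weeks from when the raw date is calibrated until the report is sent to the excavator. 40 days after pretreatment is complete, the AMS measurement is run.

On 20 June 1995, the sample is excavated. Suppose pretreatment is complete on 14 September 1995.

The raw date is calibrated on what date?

The sample is excavated: Jun 20, 1995.
The sample arrives at the lab: Jun 20, 1995 + 7 weeks = Aug 8, 1995.
Pretreatment is complete: Sep 14, 1995.
The AMS measurement is run: Sep 14, 1995 + 40 days = Oct 24, 1995.
Both prerequisites met — the sample arrives at the lab (Aug 8, 1995), the AMS measurement is run (Oct 24, 1995); the later is Oct 24, 1995.
The raw date is calibrated: Oct 24, 1995 + 2 weeks = Nov 7, 1995.

7 November 1995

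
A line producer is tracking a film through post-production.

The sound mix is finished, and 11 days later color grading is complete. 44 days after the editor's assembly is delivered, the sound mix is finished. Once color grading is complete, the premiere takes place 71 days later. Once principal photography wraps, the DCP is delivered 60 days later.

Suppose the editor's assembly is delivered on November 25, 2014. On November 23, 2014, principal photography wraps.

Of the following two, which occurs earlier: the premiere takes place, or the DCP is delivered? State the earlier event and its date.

The DCP is delivered — January 22, 2015

The editor's assembly is delivered: Nov 25, 2014.
The sound mix is finished: Nov 25, 2014 + 44 days = Jan 8, 2015.
Color grading is complete: Jan 8, 2015 + 11 days = Jan 19, 2015.
The premiere takes place: Jan 19, 2015 + 71 days = Mar 31, 2015.
Principal photography wraps: Nov 23, 2014.
The DCP is delivered: Nov 23, 2014 + 60 days = Jan 22, 2015.
Comparing: the premiere takes place on Mar 31, 2015 vs the DCP is delivered on Jan 22, 2015. Earlier: the DCP is delivered.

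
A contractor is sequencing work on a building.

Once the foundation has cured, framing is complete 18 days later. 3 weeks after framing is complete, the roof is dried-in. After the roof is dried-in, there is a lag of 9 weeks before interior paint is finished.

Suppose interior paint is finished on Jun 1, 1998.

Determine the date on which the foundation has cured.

Interior paint is finished: Jun 1, 1998.
The roof is dried-in: Jun 1, 1998 − 9 weeks = Mar 30, 1998.
Framing is complete: Mar 30, 1998 − 3 weeks = Mar 9, 1998.
The foundation has cured: Mar 9, 1998 − 18 days = Feb 19, 1998.

Feb 19, 1998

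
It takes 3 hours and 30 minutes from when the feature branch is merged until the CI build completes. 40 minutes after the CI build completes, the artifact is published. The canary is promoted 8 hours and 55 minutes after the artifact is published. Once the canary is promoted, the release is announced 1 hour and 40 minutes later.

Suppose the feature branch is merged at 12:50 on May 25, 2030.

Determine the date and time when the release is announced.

The feature branch is merged: 12:50 May 25, 2030.
The CI build completes: 12:50 May 25, 2030 + 3h30m = 16:20 May 25, 2030.
The artifact is published: 16:20 May 25, 2030 + 40m = 17:00 May 25, 2030.
The canary is promoted: 17:00 May 25, 2030 + 8h55m = 01:55 May 26, 2030.
The release is announced: 01:55 May 26, 2030 + 1h40m = 03:35 May 26, 2030.

03:35 on May 26, 2030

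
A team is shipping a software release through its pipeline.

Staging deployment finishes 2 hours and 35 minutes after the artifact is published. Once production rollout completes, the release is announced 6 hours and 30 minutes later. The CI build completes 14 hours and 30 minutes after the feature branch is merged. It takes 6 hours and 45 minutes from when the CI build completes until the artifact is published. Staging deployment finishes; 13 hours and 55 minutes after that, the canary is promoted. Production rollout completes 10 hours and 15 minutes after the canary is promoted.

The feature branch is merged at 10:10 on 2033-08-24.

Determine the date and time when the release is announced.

The feature branch is merged: 10:10 Aug 24, 2033.
The CI build completes: 10:10 Aug 24, 2033 + 14h30m = 00:40 Aug 25, 2033.
The artifact is published: 00:40 Aug 25, 2033 + 6h45m = 07:25 Aug 25, 2033.
Staging deployment finishes: 07:25 Aug 25, 2033 + 2h35m = 10:00 Aug 25, 2033.
The canary is promoted: 10:00 Aug 25, 2033 + 13h55m = 23:55 Aug 25, 2033.
Production rollout completes: 23:55 Aug 25, 2033 + 10h15m = 10:10 Aug 26, 2033.
The release is announced: 10:10 Aug 26, 2033 + 6h30m = 16:40 Aug 26, 2033.

16:40 on 2033-08-26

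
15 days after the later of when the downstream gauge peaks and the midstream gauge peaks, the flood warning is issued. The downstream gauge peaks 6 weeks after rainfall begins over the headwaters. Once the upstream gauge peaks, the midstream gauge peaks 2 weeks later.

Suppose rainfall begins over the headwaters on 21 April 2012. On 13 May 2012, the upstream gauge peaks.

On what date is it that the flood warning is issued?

Rainfall begins over the headwaters: Apr 21, 2012.
The downstream gauge peaks: Apr 21, 2012 + 6 weeks = Jun 2, 2012.
The upstream gauge peaks: May 13, 2012.
The midstream gauge peaks: May 13, 2012 + 2 weeks = May 27, 2012.
Both prerequisites met — the downstream gauge peaks (Jun 2, 2012), the midstream gauge peaks (May 27, 2012); the later is Jun 2, 2012.
The flood warning is issued: Jun 2, 2012 + 15 days = Jun 17, 2012.

17 June 2012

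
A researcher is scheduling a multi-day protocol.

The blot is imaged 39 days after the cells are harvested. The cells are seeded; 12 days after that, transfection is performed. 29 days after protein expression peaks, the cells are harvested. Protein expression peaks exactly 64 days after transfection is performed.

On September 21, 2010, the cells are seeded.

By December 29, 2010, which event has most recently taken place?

The cells are seeded: Sep 21, 2010.
Transfection is performed: Sep 21, 2010 + 12 days = Oct 3, 2010.
Protein expression peaks: Oct 3, 2010 + 64 days = Dec 6, 2010.
The cells are harvested: Dec 6, 2010 + 29 days = Jan 4, 2011.
The blot is imaged: Jan 4, 2011 + 39 days = Feb 12, 2011.
Dec 29, 2010 falls between when protein expression peaks (Dec 6, 2010) and when the cells are harvested (Jan 4, 2011).

Protein expression peaks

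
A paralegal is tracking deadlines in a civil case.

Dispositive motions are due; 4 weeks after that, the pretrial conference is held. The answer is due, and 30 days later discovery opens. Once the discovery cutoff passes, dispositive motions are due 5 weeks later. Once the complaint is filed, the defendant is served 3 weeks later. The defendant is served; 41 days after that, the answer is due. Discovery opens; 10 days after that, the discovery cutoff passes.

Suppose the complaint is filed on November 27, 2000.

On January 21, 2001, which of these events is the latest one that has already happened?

The complaint is filed: Nov 27, 2000.
The defendant is served: Nov 27, 2000 + 3 weeks = Dec 18, 2000.
The answer is due: Dec 18, 2000 + 41 days = Jan 28, 2001.
Discovery opens: Jan 28, 2001 + 30 days = Feb 27, 2001.
The discovery cutoff passes: Feb 27, 2001 + 10 days = Mar 9, 2001.
Dispositive motions are due: Mar 9, 2001 + 5 weeks = Apr 13, 2001.
The pretrial conference is held: Apr 13, 2001 + 4 weeks = May 11, 2001.
Jan 21, 2001 falls between when the defendant is served (Dec 18, 2000) and when the answer is due (Jan 28, 2001).

The defendant is served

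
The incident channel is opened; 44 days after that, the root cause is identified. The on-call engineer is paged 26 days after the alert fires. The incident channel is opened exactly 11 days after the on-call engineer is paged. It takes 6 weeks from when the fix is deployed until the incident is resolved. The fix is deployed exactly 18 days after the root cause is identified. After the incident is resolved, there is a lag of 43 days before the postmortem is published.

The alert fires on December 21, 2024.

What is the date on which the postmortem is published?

The alert fires: Dec 21, 2024.
The on-call engineer is paged: Dec 21, 2024 + 26 days = Jan 16, 2025.
The incident channel is opened: Jan 16, 2025 + 11 days = Jan 27, 2025.
The root cause is identified: Jan 27, 2025 + 44 days = Mar 12, 2025.
The fix is deployed: Mar 12, 2025 + 18 days = Mar 30, 2025.
The incident is resolved: Mar 30, 2025 + 6 weeks = May 11, 2025.
The postmortem is published: May 11, 2025 + 43 days = Jun 23, 2025.

June 23, 2025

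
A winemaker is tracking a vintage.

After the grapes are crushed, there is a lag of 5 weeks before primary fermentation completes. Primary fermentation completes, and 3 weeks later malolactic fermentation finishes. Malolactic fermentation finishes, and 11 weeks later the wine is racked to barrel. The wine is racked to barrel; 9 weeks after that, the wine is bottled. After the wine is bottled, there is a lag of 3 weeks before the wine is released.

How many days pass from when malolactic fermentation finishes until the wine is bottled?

Causal path: malolactic fermentation finishes → the wine is racked to barrel → the wine is bottled.
Total delay along the path: 11 + 9 weeks = 20 weeks = 140 days.

140 days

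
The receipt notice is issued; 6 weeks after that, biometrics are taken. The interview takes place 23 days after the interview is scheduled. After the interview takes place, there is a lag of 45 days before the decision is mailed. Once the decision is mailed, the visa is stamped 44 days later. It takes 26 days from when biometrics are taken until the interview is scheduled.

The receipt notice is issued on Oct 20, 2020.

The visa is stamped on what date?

Apr 18, 2021

The receipt notice is issued: Oct 20, 2020.
Biometrics are taken: Oct 20, 2020 + 6 weeks = Dec 1, 2020.
The interview is scheduled: Dec 1, 2020 + 26 days = Dec 27, 2020.
The interview takes place: Dec 27, 2020 + 23 days = Jan 19, 2021.
The decision is mailed: Jan 19, 2021 + 45 days = Mar 5, 2021.
The visa is stamped: Mar 5, 2021 + 44 days = Apr 18, 2021.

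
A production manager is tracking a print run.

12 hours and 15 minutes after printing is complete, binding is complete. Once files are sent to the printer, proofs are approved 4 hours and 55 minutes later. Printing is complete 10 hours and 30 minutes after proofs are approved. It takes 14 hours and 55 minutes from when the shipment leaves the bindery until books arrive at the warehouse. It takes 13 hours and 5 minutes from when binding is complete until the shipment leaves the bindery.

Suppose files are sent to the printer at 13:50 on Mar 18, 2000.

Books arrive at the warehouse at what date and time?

21:30 on Mar 20, 2000

Files are sent to the printer: 13:50 Mar 18, 2000.
Proofs are approved: 13:50 Mar 18, 2000 + 4h55m = 18:45 Mar 18, 2000.
Printing is complete: 18:45 Mar 18, 2000 + 10h30m = 05:15 Mar 19, 2000.
Binding is complete: 05:15 Mar 19, 2000 + 12h15m = 17:30 Mar 19, 2000.
The shipment leaves the bindery: 17:30 Mar 19, 2000 + 13h05m = 06:35 Mar 20, 2000.
Books arrive at the warehouse: 06:35 Mar 20, 2000 + 14h55m = 21:30 Mar 20, 2000.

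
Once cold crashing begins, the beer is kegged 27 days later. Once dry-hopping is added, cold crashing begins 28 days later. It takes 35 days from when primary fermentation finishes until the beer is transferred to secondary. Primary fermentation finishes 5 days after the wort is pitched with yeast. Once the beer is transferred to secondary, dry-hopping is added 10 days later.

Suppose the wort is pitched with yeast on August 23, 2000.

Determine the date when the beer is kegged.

The wort is pitched with yeast: Aug 23, 2000.
Primary fermentation finishes: Aug 23, 2000 + 5 days = Aug 28, 2000.
The beer is transferred to secondary: Aug 28, 2000 + 35 days = Oct 2, 2000.
Dry-hopping is added: Oct 2, 2000 + 10 days = Oct 12, 2000.
Cold crashing begins: Oct 12, 2000 + 28 days = Nov 9, 2000.
The beer is kegged: Nov 9, 2000 + 27 days = Dec 6, 2000.

December 6, 2000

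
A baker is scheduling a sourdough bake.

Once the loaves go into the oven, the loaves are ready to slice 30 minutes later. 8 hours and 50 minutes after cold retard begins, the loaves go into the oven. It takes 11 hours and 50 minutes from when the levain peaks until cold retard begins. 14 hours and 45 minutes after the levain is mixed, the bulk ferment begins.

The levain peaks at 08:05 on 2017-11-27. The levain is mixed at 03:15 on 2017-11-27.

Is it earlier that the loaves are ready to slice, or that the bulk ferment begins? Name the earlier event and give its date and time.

The bulk ferment begins — 18:00 on 2017-11-27

The levain peaks: 08:05 Nov 27, 2017.
Cold retard begins: 08:05 Nov 27, 2017 + 11h50m = 19:55 Nov 27, 2017.
The loaves go into the oven: 19:55 Nov 27, 2017 + 8h50m = 04:45 Nov 28, 2017.
The loaves are ready to slice: 04:45 Nov 28, 2017 + 30m = 05:15 Nov 28, 2017.
The levain is mixed: 03:15 Nov 27, 2017.
The bulk ferment begins: 03:15 Nov 27, 2017 + 14h45m = 18:00 Nov 27, 2017.
Comparing: the loaves are ready to slice at 05:15 Nov 28, 2017 vs the bulk ferment begins at 18:00 Nov 27, 2017. Earlier: the bulk ferment begins.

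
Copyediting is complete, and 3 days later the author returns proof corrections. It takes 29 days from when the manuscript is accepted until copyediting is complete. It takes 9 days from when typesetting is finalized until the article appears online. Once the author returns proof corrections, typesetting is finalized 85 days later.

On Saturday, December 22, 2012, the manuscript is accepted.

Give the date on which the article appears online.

The manuscript is accepted: Dec 22, 2012.
Copyediting is complete: Dec 22, 2012 + 29 days = Jan 20, 2013.
The author returns proof corrections: Jan 20, 2013 + 3 days = Jan 23, 2013.
Typesetting is finalized: Jan 23, 2013 + 85 days = Apr 18, 2013.
The article appears online: Apr 18, 2013 + 9 days = Apr 27, 2013.

Saturday, April 27, 2013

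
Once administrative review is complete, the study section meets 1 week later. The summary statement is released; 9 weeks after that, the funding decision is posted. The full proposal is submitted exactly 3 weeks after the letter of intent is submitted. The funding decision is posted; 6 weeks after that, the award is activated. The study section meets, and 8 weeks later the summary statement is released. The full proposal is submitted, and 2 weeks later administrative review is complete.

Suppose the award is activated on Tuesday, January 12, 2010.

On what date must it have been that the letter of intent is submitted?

Tuesday, June 23, 2009

The award is activated: Jan 12, 2010.
The funding decision is posted: Jan 12, 2010 − 6 weeks = Dec 1, 2009.
The summary statement is released: Dec 1, 2009 − 9 weeks = Sep 29, 2009.
The study section meets: Sep 29, 2009 − 8 weeks = Aug 4, 2009.
Administrative review is complete: Aug 4, 2009 − 1 week = Jul 28, 2009.
The full proposal is submitted: Jul 28, 2009 − 2 weeks = Jul 14, 2009.
The letter of intent is submitted: Jul 14, 2009 − 3 weeks = Jun 23, 2009.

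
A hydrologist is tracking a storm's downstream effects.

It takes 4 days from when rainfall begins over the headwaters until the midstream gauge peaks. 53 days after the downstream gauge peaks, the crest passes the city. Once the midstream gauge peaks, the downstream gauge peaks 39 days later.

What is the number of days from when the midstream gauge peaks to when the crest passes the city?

Causal path: the midstream gauge peaks → the downstream gauge peaks → the crest passes the city.
Total delay along the path: 39 + 53 = 92 days.

92 days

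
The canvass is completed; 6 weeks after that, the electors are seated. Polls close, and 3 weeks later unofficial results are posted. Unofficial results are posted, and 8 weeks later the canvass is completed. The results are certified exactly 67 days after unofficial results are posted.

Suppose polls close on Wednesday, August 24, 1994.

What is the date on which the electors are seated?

Wednesday, December 21, 1994

Polls close: Aug 24, 1994.
Unofficial results are posted: Aug 24, 1994 + 3 weeks = Sep 14, 1994.
The canvass is completed: Sep 14, 1994 + 8 weeks = Nov 9, 1994.
The electors are seated: Nov 9, 1994 + 6 weeks = Dec 21, 1994.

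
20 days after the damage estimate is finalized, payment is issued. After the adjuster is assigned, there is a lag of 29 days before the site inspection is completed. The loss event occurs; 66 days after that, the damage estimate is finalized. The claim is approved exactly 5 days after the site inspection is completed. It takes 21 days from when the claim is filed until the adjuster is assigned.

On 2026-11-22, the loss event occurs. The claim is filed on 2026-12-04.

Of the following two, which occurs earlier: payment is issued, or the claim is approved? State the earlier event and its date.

The claim is approved — 2027-01-28

The loss event occurs: Nov 22, 2026.
The damage estimate is finalized: Nov 22, 2026 + 66 days = Jan 27, 2027.
Payment is issued: Jan 27, 2027 + 20 days = Feb 16, 2027.
The claim is filed: Dec 4, 2026.
The adjuster is assigned: Dec 4, 2026 + 21 days = Dec 25, 2026.
The site inspection is completed: Dec 25, 2026 + 29 days = Jan 23, 2027.
The claim is approved: Jan 23, 2027 + 5 days = Jan 28, 2027.
Comparing: payment is issued on Feb 16, 2027 vs the claim is approved on Jan 28, 2027. Earlier: the claim is approved.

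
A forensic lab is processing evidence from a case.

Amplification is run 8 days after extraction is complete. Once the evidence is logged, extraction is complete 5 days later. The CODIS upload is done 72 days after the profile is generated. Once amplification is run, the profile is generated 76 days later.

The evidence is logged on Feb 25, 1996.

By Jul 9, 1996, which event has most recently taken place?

The evidence is logged: Feb 25, 1996.
Extraction is complete: Feb 25, 1996 + 5 days = Mar 1, 1996.
Amplification is run: Mar 1, 1996 + 8 days = Mar 9, 1996.
The profile is generated: Mar 9, 1996 + 76 days = May 24, 1996.
The CODIS upload is done: May 24, 1996 + 72 days = Aug 4, 1996.
Jul 9, 1996 falls between when the profile is generated (May 24, 1996) and when the CODIS upload is done (Aug 4, 1996).

The profile is generated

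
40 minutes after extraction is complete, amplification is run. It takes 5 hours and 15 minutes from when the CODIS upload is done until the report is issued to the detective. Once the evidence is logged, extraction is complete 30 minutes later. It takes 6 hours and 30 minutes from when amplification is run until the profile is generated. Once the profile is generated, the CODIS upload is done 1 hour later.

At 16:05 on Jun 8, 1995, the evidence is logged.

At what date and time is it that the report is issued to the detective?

06:00 on Jun 9, 1995

The evidence is logged: 16:05 Jun 8, 1995.
Extraction is complete: 16:05 Jun 8, 1995 + 30m = 16:35 Jun 8, 1995.
Amplification is run: 16:35 Jun 8, 1995 + 40m = 17:15 Jun 8, 1995.
The profile is generated: 17:15 Jun 8, 1995 + 6h30m = 23:45 Jun 8, 1995.
The CODIS upload is done: 23:45 Jun 8, 1995 + 1h = 00:45 Jun 9, 1995.
The report is issued to the detective: 00:45 Jun 9, 1995 + 5h15m = 06:00 Jun 9, 1995.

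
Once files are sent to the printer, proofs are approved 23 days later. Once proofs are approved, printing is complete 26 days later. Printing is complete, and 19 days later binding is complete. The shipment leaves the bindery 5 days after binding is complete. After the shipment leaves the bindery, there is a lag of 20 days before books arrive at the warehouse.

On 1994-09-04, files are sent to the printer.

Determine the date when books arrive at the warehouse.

Files are sent to the printer: Sep 4, 1994.
Proofs are approved: Sep 4, 1994 + 23 days = Sep 27, 1994.
Printing is complete: Sep 27, 1994 + 26 days = Oct 23, 1994.
Binding is complete: Oct 23, 1994 + 19 days = Nov 11, 1994.
The shipment leaves the bindery: Nov 11, 1994 + 5 days = Nov 16, 1994.
Books arrive at the warehouse: Nov 16, 1994 + 20 days = Dec 6, 1994.

1994-12-06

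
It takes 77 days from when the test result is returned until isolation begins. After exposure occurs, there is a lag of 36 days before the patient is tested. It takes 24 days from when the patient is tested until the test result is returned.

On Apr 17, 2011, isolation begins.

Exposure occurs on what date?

Dec 1, 2010

Isolation begins: Apr 17, 2011.
The test result is returned: Apr 17, 2011 − 77 days = Jan 30, 2011.
The patient is tested: Jan 30, 2011 − 24 days = Jan 6, 2011.
Exposure occurs: Jan 6, 2011 − 36 days = Dec 1, 2010.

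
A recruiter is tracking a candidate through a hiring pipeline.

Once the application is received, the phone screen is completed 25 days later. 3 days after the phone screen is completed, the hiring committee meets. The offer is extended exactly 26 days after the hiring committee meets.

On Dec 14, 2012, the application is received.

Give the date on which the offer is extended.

The application is received: Dec 14, 2012.
The phone screen is completed: Dec 14, 2012 + 25 days = Jan 8, 2013.
The hiring committee meets: Jan 8, 2013 + 3 days = Jan 11, 2013.
The offer is extended: Jan 11, 2013 + 26 days = Feb 6, 2013.

Feb 6, 2013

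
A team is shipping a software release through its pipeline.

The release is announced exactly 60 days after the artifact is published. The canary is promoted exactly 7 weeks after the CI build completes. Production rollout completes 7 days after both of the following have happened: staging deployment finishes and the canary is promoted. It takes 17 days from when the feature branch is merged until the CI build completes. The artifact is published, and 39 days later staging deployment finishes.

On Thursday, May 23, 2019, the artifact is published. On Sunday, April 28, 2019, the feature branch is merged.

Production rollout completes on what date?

Wednesday, July 10, 2019

The artifact is published: May 23, 2019.
Staging deployment finishes: May 23, 2019 + 39 days = Jul 1, 2019.
The feature branch is merged: Apr 28, 2019.
The CI build completes: Apr 28, 2019 + 17 days = May 15, 2019.
The canary is promoted: May 15, 2019 + 7 weeks = Jul 3, 2019.
Both prerequisites met — staging deployment finishes (Jul 1, 2019), the canary is promoted (Jul 3, 2019); the later is Jul 3, 2019.
Production rollout completes: Jul 3, 2019 + 7 days = Jul 10, 2019.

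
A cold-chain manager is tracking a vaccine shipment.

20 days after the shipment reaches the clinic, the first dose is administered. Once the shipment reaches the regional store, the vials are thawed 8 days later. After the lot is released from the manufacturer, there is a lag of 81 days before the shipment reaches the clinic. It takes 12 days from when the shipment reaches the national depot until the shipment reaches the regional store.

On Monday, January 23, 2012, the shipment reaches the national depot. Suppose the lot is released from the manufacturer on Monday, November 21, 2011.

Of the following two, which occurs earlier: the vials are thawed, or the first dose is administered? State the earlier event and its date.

The vials are thawed — Sunday, February 12, 2012

The shipment reaches the national depot: Jan 23, 2012.
The shipment reaches the regional store: Jan 23, 2012 + 12 days = Feb 4, 2012.
The vials are thawed: Feb 4, 2012 + 8 days = Feb 12, 2012.
The lot is released from the manufacturer: Nov 21, 2011.
The shipment reaches the clinic: Nov 21, 2011 + 81 days = Feb 10, 2012.
The first dose is administered: Feb 10, 2012 + 20 days = Mar 1, 2012.
Comparing: the vials are thawed on Feb 12, 2012 vs the first dose is administered on Mar 1, 2012. Earlier: the vials are thawed.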